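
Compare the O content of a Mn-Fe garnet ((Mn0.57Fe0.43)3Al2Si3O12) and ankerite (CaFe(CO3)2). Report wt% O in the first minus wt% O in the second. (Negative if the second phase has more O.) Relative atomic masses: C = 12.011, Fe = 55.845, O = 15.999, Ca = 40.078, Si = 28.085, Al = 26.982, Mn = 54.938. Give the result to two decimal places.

-5.76 percentage points

M((Mn0.57Fe0.43)3Al2Si3O12) = 496.191 g/mol, so wt% O = 191.988/496.191 × 100 = 38.69%.
M(CaFe(CO3)2) = 215.939 g/mol, so wt% O = 95.994/215.939 × 100 = 44.45%.
38.69 − 44.45 = -5.76 pp.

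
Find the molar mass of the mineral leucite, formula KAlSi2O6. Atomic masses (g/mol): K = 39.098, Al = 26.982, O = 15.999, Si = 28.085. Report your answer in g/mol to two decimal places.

218.24 g/mol

M = 1·39.098 + 1·26.982 + 2·28.085 + 6·15.999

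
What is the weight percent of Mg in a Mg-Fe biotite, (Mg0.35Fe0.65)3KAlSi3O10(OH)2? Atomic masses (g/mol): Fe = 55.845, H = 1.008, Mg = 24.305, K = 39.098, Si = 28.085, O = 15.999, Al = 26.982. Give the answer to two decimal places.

5.33 wt%

Molar mass of (Mg0.35Fe0.65)3KAlSi3O10(OH)2: 1.05*24.305 + 1.95*55.845 + 1*39.098 + 1*26.982 + 3*28.085 + 12*15.999 + 2*1.008 = 478.757 g/mol.
Mass of Mg per formula unit: 1.05 × 24.305 = 25.520 g.
Weight fraction Mg = 25.520 / 478.757 = 0.0533.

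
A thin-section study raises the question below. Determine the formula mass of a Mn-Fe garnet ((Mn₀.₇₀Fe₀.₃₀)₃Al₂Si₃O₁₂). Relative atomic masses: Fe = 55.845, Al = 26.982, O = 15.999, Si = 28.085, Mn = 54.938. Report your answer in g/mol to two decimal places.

Mn: 2.10 × 54.938 = 115.3698
Fe: 0.90 × 55.845 = 50.2605
Al: 2 × 26.982 = 53.9640
Si: 3 × 28.085 = 84.2550
O: 12 × 15.999 = 191.9880
Summing the contributions gives the formula mass.

495.84 g/mol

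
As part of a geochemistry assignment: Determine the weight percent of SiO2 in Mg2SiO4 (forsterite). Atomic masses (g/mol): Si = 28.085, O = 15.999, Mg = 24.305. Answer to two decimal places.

M(Mg2SiO4) = 140.691 g/mol; M(SiO2) = 60.083 g/mol.
Moles SiO2 per formula unit = 1 Si ÷ 1 = 1.0000.
SiO2 fraction = (1.0000 × 60.083) / 140.691 = 60.083/140.691 = 0.4271.

42.71 wt%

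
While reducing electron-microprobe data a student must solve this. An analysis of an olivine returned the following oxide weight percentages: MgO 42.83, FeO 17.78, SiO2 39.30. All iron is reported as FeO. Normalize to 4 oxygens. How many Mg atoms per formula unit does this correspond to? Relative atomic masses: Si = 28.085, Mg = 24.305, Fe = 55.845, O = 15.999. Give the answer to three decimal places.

1.623 Mg apfu

MgO: 42.83/40.304 = 1.06267 mol → 1.06267 mol Mg, 1.06267 mol O.
FeO: 17.78/71.844 = 0.24748 mol → 0.24748 mol Fe, 0.24748 mol O.
SiO2: 39.30/60.083 = 0.65410 mol → 0.65410 mol Si, 1.30820 mol O.
Total oxygen = 2.61835 mol. Normalization factor = 4/2.61835 = 1.52768.
Mg per 4 O = 1.06267 × 1.52768 = 1.623.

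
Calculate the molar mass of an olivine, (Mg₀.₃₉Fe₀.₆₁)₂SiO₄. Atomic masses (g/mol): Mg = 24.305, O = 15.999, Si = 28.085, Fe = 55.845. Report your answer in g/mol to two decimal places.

179.17 g/mol

The formula mass is the sum 0.78(24.305) + 1.22(55.845) + 1(28.085) + 4(15.999).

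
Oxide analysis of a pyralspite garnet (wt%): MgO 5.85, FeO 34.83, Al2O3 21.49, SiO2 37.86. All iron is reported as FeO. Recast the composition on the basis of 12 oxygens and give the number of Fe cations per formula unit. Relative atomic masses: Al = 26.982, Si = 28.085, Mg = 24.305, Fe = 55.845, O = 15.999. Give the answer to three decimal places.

5.85 wt% MgO ÷ 40.304 g/mol = 0.14515 mol, giving 0.14515 Mg and 0.14515 O.
34.83 wt% FeO ÷ 71.844 g/mol = 0.48480 mol, giving 0.48480 Fe and 0.48480 O.
21.49 wt% Al2O3 ÷ 101.961 g/mol = 0.21077 mol, giving 0.42154 Al and 0.63231 O.
37.86 wt% SiO2 ÷ 60.083 g/mol = 0.63013 mol, giving 0.63013 Si and 1.26026 O.
Oxygen sums to 2.52252; scaling by 12/2.52252 = 4.75715 puts the formula on 12 O.
Fe: 0.48480 × 4.75715 = 2.306 atoms per formula unit.

2.306 Fe apfu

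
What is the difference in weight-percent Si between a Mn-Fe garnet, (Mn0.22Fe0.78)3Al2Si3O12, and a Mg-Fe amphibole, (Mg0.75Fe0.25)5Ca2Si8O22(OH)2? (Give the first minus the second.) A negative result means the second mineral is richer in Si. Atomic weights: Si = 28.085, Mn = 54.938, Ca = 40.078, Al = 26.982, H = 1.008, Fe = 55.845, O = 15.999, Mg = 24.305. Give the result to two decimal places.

M((Mn0.22Fe0.78)3Al2Si3O12) = 497.143 g/mol, so wt% Si = 84.255/497.143 × 100 = 16.95%.
M((Mg0.75Fe0.25)5Ca2Si8O22(OH)2) = 851.778 g/mol, so wt% Si = 224.680/851.778 × 100 = 26.38%.
16.95 − 26.38 = -9.43 pp.

-9.43 percentage points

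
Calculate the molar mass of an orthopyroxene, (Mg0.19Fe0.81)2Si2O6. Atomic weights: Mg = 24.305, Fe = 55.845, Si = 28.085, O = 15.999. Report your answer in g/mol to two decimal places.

Mg: 0.38 × 24.305 = 9.2359
Fe: 1.62 × 55.845 = 90.4689
Si: 2 × 28.085 = 56.1700
O: 6 × 15.999 = 95.9940
Summing the contributions gives the formula mass.

251.87 g/mol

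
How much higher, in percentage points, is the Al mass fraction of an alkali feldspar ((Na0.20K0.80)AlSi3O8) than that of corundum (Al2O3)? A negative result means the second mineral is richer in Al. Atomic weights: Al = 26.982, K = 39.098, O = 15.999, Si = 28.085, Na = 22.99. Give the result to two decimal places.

First mineral: 26.982 g Al in 275.105 g formula = 9.81 wt% Al.
Second mineral: 53.964 g Al in 101.961 g formula = 52.93 wt% Al.
9.81% − 52.93% gives a difference of -43.12 percentage points.

-43.12 percentage points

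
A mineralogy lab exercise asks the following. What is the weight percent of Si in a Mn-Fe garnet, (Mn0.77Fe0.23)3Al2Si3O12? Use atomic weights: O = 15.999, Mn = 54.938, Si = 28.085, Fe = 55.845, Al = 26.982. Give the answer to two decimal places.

17.00 wt%

M((Mn0.77Fe0.23)3Al2Si3O12) = 495.647 g/mol.
Si contributes 3 × 28.085 = 84.255 g per mole.
84.255/495.647 = 0.1700 → 17.00%.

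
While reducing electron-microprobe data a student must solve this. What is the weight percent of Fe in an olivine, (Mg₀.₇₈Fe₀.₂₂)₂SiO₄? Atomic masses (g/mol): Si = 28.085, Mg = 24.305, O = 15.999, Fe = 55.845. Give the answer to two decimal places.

15.90 mass %

Formula mass = 1.56*24.305 + 0.44*55.845 + 1*28.085 + 4*15.999 = 154.569 g/mol, of which 24.572 g is Fe.
So Fe makes up 24.572/154.569 = 0.1590 of the mass, i.e. 15.90%.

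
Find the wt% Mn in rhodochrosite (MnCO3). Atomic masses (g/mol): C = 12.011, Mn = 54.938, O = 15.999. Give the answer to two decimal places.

47.79 mass %

M(MnCO3) = 114.946 g/mol.
Mn contributes 1 × 54.938 = 54.938 g per mole.
54.938/114.946 = 0.4779 → 47.79%.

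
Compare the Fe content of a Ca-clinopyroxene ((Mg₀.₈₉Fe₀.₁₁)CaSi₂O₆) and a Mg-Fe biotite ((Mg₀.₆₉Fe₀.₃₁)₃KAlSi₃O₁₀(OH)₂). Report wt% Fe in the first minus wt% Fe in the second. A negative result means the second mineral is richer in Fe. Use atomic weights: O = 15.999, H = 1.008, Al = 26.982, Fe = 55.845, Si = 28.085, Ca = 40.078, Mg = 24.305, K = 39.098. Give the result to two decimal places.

M((Mg₀.₈₉Fe₀.₁₁)CaSi₂O₆) = 220.016 g/mol, so wt% Fe = 6.143/220.016 × 100 = 2.79%.
M((Mg₀.₆₉Fe₀.₃₁)₃KAlSi₃O₁₀(OH)₂) = 446.586 g/mol, so wt% Fe = 51.936/446.586 × 100 = 11.63%.
2.79 − 11.63 = -8.84 pp.

-8.84 percentage points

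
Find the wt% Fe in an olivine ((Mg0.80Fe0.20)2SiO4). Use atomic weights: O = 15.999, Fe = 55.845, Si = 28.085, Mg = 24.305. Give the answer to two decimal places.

Molar mass of (Mg0.80Fe0.20)2SiO4: 1.60·24.305 + 0.40·55.845 + 1·28.085 + 4·15.999 = 153.307 g/mol.
Mass of Fe per formula unit: 0.40 × 55.845 = 22.338 g.
Weight fraction Fe = 22.338 / 153.307 = 0.1457.

14.57 weight percent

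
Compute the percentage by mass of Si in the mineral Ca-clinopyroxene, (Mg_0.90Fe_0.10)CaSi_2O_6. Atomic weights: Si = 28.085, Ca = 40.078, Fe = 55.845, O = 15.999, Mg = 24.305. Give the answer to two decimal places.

Molar mass of (Mg_0.90Fe_0.10)CaSi_2O_6: 0.90×24.305 + 0.10×55.845 + 1×40.078 + 2×28.085 + 6×15.999 = 219.701 g/mol.
Mass of Si per formula unit: 2 × 28.085 = 56.170 g.
Weight fraction Si = 56.170 / 219.701 = 0.2557.

25.57 wt%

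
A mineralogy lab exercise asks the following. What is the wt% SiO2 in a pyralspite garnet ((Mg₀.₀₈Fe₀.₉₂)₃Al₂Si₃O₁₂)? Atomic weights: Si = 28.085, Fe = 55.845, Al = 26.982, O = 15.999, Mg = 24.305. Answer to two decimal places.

36.77 wt%

M((Mg₀.₀₈Fe₀.₉₂)₃Al₂Si₃O₁₂) = 490.172 g/mol; M(SiO2) = 60.083 g/mol.
Moles SiO2 per formula unit = 3 Si ÷ 1 = 3.0000.
SiO2 fraction = (3.0000 × 60.083) / 490.172 = 180.249/490.172 = 0.3677.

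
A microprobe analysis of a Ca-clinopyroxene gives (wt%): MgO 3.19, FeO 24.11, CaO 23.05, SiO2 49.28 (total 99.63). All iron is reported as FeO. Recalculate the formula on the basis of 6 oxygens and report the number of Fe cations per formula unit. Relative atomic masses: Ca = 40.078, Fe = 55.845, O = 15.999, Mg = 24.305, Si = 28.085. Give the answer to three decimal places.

0.816 Fe apfu

MgO: 3.19/40.304 = 0.07915 mol → 0.07915 mol Mg, 0.07915 mol O.
FeO: 24.11/71.844 = 0.33559 mol → 0.33559 mol Fe, 0.33559 mol O.
CaO: 23.05/56.077 = 0.41104 mol → 0.41104 mol Ca, 0.41104 mol O.
SiO2: 49.28/60.083 = 0.82020 mol → 0.82020 mol Si, 1.64040 mol O.
Total oxygen = 2.46618 mol. Normalization factor = 6/2.46618 = 2.43291.
Fe per 6 O = 0.33559 × 2.43291 = 0.816.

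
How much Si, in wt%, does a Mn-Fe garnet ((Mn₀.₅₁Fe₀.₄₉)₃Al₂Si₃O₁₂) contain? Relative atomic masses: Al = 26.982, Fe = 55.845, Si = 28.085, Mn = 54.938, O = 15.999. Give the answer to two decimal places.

Molar mass of (Mn₀.₅₁Fe₀.₄₉)₃Al₂Si₃O₁₂: 1.53×54.938 + 1.47×55.845 + 2×26.982 + 3×28.085 + 12×15.999 = 496.354 g/mol.
Mass of Si per formula unit: 3 × 28.085 = 84.255 g.
Weight fraction Si = 84.255 / 496.354 = 0.1697.

16.97 wt%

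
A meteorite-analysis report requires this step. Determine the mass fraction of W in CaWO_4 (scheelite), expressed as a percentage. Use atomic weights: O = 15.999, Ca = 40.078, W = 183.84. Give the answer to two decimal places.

63.85 weight percent

M(CaWO_4) = 287.914 g/mol.
W contributes 1 × 183.84 = 183.840 g per mole.
183.840/287.914 = 0.6385 → 63.85%.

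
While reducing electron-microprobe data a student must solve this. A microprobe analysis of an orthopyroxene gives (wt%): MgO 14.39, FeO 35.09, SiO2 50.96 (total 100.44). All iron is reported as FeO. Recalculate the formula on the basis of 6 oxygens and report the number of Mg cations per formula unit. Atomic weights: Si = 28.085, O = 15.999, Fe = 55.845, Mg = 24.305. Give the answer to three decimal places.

0.843 Mg apfu

14.39 wt% MgO ÷ 40.304 g/mol = 0.35704 mol, giving 0.35704 Mg and 0.35704 O.
35.09 wt% FeO ÷ 71.844 g/mol = 0.48842 mol, giving 0.48842 Fe and 0.48842 O.
50.96 wt% SiO2 ÷ 60.083 g/mol = 0.84816 mol, giving 0.84816 Si and 1.69632 O.
Oxygen sums to 2.54178; scaling by 6/2.54178 = 2.36055 puts the formula on 6 O.
Mg: 0.35704 × 2.36055 = 0.843 atoms per formula unit.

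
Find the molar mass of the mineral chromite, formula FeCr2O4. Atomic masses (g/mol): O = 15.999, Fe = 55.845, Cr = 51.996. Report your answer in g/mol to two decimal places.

223.83 g/mol

M = 1(55.845) + 2(51.996) + 4(15.999)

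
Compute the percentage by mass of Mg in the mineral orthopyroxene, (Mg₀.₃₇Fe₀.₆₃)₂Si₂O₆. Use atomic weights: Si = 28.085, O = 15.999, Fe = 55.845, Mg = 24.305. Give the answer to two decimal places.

Molar mass of (Mg₀.₃₇Fe₀.₆₃)₂Si₂O₆: 0.74*24.305 + 1.26*55.845 + 2*28.085 + 6*15.999 = 240.514 g/mol.
Mass of Mg per formula unit: 0.74 × 24.305 = 17.986 g.
Weight fraction Mg = 17.986 / 240.514 = 0.0748.

7.48 wt%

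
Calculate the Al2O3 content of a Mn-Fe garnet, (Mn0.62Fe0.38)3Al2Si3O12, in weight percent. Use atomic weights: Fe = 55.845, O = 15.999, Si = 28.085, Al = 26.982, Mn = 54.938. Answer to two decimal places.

20.55 wt%

Molar mass of (Mn0.62Fe0.38)3Al2Si3O12 = 1.86·54.938 + 1.14·55.845 + 2·26.982 + 3·28.085 + 12·15.999 = 496.055 g/mol.
Each formula unit contains 2 Al, equivalent to 2/2 = 1.0000 mol Al2O3.
M(Al2O3) = 2×26.982 + 3×15.999 = 101.961 g/mol.
Mass of Al2O3 per formula unit = 1.0000 × 101.961 = 101.961 g.
Al2O3 wt% = 101.961 / 496.055 × 100 = 20.55%.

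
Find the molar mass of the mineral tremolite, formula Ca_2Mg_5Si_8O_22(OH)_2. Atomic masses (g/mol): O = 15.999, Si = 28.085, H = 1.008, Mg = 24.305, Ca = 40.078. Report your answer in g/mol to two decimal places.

M = 2*40.078 + 5*24.305 + 8*28.085 + 24*15.999 + 2*1.008

812.35 g/mol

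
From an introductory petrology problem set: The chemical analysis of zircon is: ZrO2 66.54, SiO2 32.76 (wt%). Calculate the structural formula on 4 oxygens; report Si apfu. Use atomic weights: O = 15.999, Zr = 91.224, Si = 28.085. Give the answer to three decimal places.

ZrO2: 66.54/123.222 = 0.54000 mol → 0.54000 mol Zr, 1.08000 mol O.
SiO2: 32.76/60.083 = 0.54525 mol → 0.54525 mol Si, 1.09050 mol O.
Total oxygen = 2.17050 mol. Normalization factor = 4/2.17050 = 1.84289.
Si per 4 O = 0.54525 × 1.84289 = 1.005.

1.005 Si apfu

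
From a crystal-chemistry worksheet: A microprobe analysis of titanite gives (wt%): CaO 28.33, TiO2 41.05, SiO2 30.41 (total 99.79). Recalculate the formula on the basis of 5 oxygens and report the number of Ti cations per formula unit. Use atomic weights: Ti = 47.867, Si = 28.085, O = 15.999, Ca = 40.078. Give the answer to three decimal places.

1.010 Ti apfu

CaO: 28.33/56.077 = 0.50520 mol → 0.50520 mol Ca, 0.50520 mol O.
TiO2: 41.05/79.865 = 0.51399 mol → 0.51399 mol Ti, 1.02798 mol O.
SiO2: 30.41/60.083 = 0.50613 mol → 0.50613 mol Si, 1.01226 mol O.
Total oxygen = 2.54544 mol. Normalization factor = 5/2.54544 = 1.96430.
Ti per 5 O = 0.51399 × 1.96430 = 1.010.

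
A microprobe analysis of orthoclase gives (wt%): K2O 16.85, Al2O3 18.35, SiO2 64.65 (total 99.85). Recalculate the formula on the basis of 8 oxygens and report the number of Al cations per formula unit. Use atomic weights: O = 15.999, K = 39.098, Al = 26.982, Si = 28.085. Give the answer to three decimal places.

K2O (M=94.195): mol = 0.17888; K = 0.35776, O = 0.17888.
Al2O3 (M=101.961): mol = 0.17997; Al = 0.35994, O = 0.53991.
SiO2 (M=60.083): mol = 1.07601; Si = 1.07601, O = 2.15202.
ΣO = 2.87081; factor = 8/ΣO = 2.78667.
Al apfu = 0.35994 × 2.78667 = 1.003.

1.003 Al apfu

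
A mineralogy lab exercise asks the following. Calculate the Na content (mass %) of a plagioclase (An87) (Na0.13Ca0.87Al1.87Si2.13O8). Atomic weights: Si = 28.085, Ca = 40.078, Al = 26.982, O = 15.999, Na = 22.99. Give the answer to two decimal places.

Molar mass of Na0.13Ca0.87Al1.87Si2.13O8: 0.13×22.99 + 0.87×40.078 + 1.87×26.982 + 2.13×28.085 + 8×15.999 = 276.126 g/mol.
Mass of Na per formula unit: 0.13 × 22.99 = 2.989 g.
Weight fraction Na = 2.989 / 276.126 = 0.0108.

1.08 mass %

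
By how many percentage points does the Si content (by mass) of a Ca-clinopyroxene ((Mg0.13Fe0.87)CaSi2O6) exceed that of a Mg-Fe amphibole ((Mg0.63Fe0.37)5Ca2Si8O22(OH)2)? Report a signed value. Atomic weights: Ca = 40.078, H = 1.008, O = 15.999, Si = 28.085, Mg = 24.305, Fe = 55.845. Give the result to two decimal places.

First mineral: 56.170 g Si in 243.987 g formula = 23.02 wt% Si.
Second mineral: 224.680 g Si in 870.702 g formula = 25.80 wt% Si.
23.02% − 25.80% gives a difference of -2.78 percentage points.

-2.78 percentage points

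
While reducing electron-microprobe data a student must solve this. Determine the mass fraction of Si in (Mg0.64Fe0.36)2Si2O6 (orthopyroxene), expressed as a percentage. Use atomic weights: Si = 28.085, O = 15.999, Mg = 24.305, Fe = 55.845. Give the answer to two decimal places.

25.13 weight percent

Molar mass of (Mg0.64Fe0.36)2Si2O6: 1.28·24.305 + 0.72·55.845 + 2·28.085 + 6·15.999 = 223.483 g/mol.
Mass of Si per formula unit: 2 × 28.085 = 56.170 g.
Weight fraction Si = 56.170 / 223.483 = 0.2513.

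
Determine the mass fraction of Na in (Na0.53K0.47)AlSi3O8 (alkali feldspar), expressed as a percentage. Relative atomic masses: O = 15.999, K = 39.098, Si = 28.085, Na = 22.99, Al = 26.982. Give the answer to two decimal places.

Formula mass = 0.53·22.99 + 0.47·39.098 + 1·26.982 + 3·28.085 + 8·15.999 = 269.790 g/mol, of which 12.185 g is Na.
So Na makes up 12.185/269.790 = 0.0452 of the mass, i.e. 4.52%.

4.52 weight percent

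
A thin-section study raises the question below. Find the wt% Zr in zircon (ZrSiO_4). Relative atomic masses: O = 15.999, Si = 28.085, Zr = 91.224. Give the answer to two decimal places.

49.77 mass %

M(ZrSiO_4) = 183.305 g/mol.
Zr contributes 1 × 91.224 = 91.224 g per mole.
91.224/183.305 = 0.4977 → 49.77%.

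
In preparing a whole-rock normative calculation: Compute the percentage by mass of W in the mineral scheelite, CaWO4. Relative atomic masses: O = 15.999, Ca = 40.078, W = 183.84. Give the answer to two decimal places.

63.85 weight percent

M(CaWO4) = 287.914 g/mol.
W contributes 1 × 183.84 = 183.840 g per mole.
183.840/287.914 = 0.6385 → 63.85%.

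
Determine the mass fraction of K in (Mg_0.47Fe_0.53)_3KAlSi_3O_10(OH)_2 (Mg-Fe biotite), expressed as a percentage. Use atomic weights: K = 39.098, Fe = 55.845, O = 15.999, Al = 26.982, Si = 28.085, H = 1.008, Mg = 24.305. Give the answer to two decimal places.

M((Mg_0.47Fe_0.53)_3KAlSi_3O_10(OH)_2) = 467.403 g/mol.
K contributes 1 × 39.098 = 39.098 g per mole.
39.098/467.403 = 0.0836 → 8.36%.

8.36 wt%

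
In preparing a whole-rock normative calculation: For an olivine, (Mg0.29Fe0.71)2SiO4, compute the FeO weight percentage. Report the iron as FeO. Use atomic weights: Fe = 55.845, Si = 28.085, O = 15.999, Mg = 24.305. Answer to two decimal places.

55.00 wt%

M((Mg0.29Fe0.71)2SiO4) = 185.478 g/mol; M(FeO) = 71.844 g/mol.
Moles FeO per formula unit = 1.42 Fe ÷ 1 = 1.4200.
FeO fraction = (1.4200 × 71.844) / 185.478 = 102.018/185.478 = 0.5500.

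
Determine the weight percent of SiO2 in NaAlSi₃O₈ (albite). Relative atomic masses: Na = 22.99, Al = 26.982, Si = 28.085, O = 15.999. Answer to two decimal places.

68.74 wt%

M(NaAlSi₃O₈) = 262.219 g/mol; M(SiO2) = 60.083 g/mol.
Moles SiO2 per formula unit = 3 Si ÷ 1 = 3.0000.
SiO2 fraction = (3.0000 × 60.083) / 262.219 = 180.249/262.219 = 0.6874.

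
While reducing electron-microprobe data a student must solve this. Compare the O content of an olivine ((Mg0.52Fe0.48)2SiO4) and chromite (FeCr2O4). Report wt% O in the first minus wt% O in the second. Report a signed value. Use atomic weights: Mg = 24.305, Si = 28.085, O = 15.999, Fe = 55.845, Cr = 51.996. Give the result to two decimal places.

8.84 percentage points

M((Mg0.52Fe0.48)2SiO4) = 170.969 g/mol, so wt% O = 63.996/170.969 × 100 = 37.43%.
M(FeCr2O4) = 223.833 g/mol, so wt% O = 63.996/223.833 × 100 = 28.59%.
37.43 − 28.59 = 8.84 pp.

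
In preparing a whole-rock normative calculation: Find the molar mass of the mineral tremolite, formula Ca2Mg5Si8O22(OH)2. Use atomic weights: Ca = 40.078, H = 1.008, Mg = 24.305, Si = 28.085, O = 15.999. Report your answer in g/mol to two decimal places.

The formula mass is the sum 2×40.078 + 5×24.305 + 8×28.085 + 24×15.999 + 2×1.008.

812.35 g/mol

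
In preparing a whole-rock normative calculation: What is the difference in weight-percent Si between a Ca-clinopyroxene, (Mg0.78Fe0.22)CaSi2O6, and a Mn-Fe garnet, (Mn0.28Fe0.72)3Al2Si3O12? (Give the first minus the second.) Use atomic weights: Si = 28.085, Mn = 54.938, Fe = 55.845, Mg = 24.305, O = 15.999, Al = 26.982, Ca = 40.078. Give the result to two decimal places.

8.18 percentage points

M((Mg0.78Fe0.22)CaSi2O6) = 223.486 g/mol, so wt% Si = 56.170/223.486 × 100 = 25.13%.
M((Mn0.28Fe0.72)3Al2Si3O12) = 496.980 g/mol, so wt% Si = 84.255/496.980 × 100 = 16.95%.
25.13 − 16.95 = 8.18 pp.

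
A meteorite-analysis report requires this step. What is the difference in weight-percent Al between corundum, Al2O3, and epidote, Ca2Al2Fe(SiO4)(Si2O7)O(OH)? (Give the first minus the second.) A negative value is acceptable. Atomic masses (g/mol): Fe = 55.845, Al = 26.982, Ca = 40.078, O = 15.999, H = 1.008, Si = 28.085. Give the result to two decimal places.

M(Al2O3) = 101.961 g/mol, so wt% Al = 53.964/101.961 × 100 = 52.93%.
M(Ca2Al2Fe(SiO4)(Si2O7)O(OH)) = 483.215 g/mol, so wt% Al = 53.964/483.215 × 100 = 11.17%.
52.93 − 11.17 = 41.76 pp.

41.76 percentage points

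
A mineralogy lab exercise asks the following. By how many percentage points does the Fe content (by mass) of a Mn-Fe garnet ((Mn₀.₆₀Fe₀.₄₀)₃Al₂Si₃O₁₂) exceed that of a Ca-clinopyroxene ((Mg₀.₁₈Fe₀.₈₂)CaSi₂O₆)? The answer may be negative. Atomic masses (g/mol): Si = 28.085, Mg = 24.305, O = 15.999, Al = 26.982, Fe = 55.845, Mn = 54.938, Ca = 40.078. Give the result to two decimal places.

-5.38 percentage points

Fe in (Mn₀.₆₀Fe₀.₄₀)₃Al₂Si₃O₁₂: molar mass 496.109 g/mol; 1.20×55.845 = 67.014 g → 13.51 wt%.
Fe in (Mg₀.₁₈Fe₀.₈₂)CaSi₂O₆: molar mass 242.410 g/mol; 0.82×55.845 = 45.793 g → 18.89 wt%.
Difference = 13.51 − 18.89 = -5.38 percentage points.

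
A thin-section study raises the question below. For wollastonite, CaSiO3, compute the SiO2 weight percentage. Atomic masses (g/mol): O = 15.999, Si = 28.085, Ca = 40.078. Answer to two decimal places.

51.72 wt%

M(CaSiO3) = 116.160 g/mol; M(SiO2) = 60.083 g/mol.
Moles SiO2 per formula unit = 1 Si ÷ 1 = 1.0000.
SiO2 fraction = (1.0000 × 60.083) / 116.160 = 60.083/116.160 = 0.5172.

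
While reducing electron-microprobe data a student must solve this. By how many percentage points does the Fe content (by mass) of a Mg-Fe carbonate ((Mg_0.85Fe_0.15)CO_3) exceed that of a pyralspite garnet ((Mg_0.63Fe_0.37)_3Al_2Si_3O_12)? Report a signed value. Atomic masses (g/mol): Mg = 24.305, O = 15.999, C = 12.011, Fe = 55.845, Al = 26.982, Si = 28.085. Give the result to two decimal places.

-4.74 percentage points

M((Mg_0.85Fe_0.15)CO_3) = 89.044 g/mol, so wt% Fe = 8.377/89.044 × 100 = 9.41%.
M((Mg_0.63Fe_0.37)_3Al_2Si_3O_12) = 438.131 g/mol, so wt% Fe = 61.988/438.131 × 100 = 14.15%.
9.41 − 14.15 = -4.74 pp.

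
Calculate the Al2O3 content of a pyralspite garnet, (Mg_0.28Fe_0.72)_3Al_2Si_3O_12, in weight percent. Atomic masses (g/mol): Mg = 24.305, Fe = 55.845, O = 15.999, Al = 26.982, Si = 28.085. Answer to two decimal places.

21.64 wt%

Formula mass = 471.248 g/mol.
2 Al → 1.0000 mol Al2O3 per formula unit; M(Al2O3) = 101.961, so Al2O3 mass = 101.961 g.
101.961/471.248 × 100 = 21.64 wt%.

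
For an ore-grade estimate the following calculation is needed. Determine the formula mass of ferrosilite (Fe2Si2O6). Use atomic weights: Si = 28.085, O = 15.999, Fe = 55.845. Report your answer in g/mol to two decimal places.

M = 2·55.845 + 2·28.085 + 6·15.999

263.85 g/mol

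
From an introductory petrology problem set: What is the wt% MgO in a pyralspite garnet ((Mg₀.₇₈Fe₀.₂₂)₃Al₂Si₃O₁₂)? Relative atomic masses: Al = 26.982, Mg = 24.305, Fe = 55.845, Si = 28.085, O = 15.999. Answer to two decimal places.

Molar mass of (Mg₀.₇₈Fe₀.₂₂)₃Al₂Si₃O₁₂ = 2.34*24.305 + 0.66*55.845 + 2*26.982 + 3*28.085 + 12*15.999 = 423.938 g/mol.
Each formula unit contains 2.34 Mg, equivalent to 2.34/1 = 2.3400 mol MgO.
M(MgO) = 1×24.305 + 1×15.999 = 40.304 g/mol.
Mass of MgO per formula unit = 2.3400 × 40.304 = 94.311 g.
MgO wt% = 94.311 / 423.938 × 100 = 22.25%.

22.25 wt%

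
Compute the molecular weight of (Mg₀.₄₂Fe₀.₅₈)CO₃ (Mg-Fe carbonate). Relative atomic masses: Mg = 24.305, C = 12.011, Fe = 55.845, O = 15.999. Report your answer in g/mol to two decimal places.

102.61 g/mol

The formula mass is the sum 0.42·24.305 + 0.58·55.845 + 1·12.011 + 3·15.999.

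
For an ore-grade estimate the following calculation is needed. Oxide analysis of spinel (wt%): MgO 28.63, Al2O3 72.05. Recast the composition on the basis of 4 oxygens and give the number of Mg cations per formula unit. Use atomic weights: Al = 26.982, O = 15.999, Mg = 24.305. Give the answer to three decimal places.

1.004 Mg apfu

28.63 wt% MgO ÷ 40.304 g/mol = 0.71035 mol, giving 0.71035 Mg and 0.71035 O.
72.05 wt% Al2O3 ÷ 101.961 g/mol = 0.70664 mol, giving 1.41328 Al and 2.11992 O.
Oxygen sums to 2.83027; scaling by 4/2.83027 = 1.41329 puts the formula on 4 O.
Mg: 0.71035 × 1.41329 = 1.004 atoms per formula unit.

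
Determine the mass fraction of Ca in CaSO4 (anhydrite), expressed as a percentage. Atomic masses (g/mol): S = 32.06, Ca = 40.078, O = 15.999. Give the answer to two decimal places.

29.44 wt%

Formula mass = 1*40.078 + 1*32.06 + 4*15.999 = 136.134 g/mol, of which 40.078 g is Ca.
So Ca makes up 40.078/136.134 = 0.2944 of the mass, i.e. 29.44%.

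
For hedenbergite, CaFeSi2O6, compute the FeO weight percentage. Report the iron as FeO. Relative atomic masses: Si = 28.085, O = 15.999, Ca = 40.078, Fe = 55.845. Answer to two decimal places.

28.96 wt%

Formula mass = 248.087 g/mol.
1 Fe → 1.0000 mol FeO per formula unit; M(FeO) = 71.844, so FeO mass = 71.844 g.
71.844/248.087 × 100 = 28.96 wt%.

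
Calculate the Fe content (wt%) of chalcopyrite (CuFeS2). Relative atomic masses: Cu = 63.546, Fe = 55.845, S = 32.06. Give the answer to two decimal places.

30.43 wt%

Formula mass = 1×63.546 + 1×55.845 + 2×32.06 = 183.511 g/mol, of which 55.845 g is Fe.
So Fe makes up 55.845/183.511 = 0.3043 of the mass, i.e. 30.43%.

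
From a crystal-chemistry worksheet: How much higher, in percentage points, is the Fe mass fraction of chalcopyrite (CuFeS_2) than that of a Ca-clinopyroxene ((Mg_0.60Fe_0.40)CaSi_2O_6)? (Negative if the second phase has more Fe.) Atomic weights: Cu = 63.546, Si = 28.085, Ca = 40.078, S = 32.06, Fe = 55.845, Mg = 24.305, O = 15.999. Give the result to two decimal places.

First mineral: 55.845 g Fe in 183.511 g formula = 30.43 wt% Fe.
Second mineral: 22.338 g Fe in 229.163 g formula = 9.75 wt% Fe.
30.43% − 9.75% gives a difference of 20.68 percentage points.

20.68 percentage points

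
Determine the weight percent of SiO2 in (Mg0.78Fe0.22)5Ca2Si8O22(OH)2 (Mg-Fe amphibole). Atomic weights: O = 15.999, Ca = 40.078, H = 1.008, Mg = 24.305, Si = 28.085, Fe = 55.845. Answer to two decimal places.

56.75 wt%

M((Mg0.78Fe0.22)5Ca2Si8O22(OH)2) = 847.047 g/mol; M(SiO2) = 60.083 g/mol.
Moles SiO2 per formula unit = 8 Si ÷ 1 = 8.0000.
SiO2 fraction = (8.0000 × 60.083) / 847.047 = 480.664/847.047 = 0.5675.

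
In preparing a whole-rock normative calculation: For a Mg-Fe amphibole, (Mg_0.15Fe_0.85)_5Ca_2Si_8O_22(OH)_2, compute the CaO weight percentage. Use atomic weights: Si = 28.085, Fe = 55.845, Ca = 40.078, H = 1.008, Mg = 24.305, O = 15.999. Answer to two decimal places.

11.85 wt%

Formula mass = 946.398 g/mol.
2 Ca → 2.0000 mol CaO per formula unit; M(CaO) = 56.077, so CaO mass = 112.154 g.
112.154/946.398 × 100 = 11.85 wt%.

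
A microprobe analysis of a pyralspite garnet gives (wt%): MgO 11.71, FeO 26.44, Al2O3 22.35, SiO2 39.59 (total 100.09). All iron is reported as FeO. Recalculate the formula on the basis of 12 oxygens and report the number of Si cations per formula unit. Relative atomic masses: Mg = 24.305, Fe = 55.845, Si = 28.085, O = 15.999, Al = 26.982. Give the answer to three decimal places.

MgO: 11.71/40.304 = 0.29054 mol → 0.29054 mol Mg, 0.29054 mol O.
FeO: 26.44/71.844 = 0.36802 mol → 0.36802 mol Fe, 0.36802 mol O.
Al2O3: 22.35/101.961 = 0.21920 mol → 0.43840 mol Al, 0.65760 mol O.
SiO2: 39.59/60.083 = 0.65892 mol → 0.65892 mol Si, 1.31784 mol O.
Total oxygen = 2.63400 mol. Normalization factor = 12/2.63400 = 4.55581.
Si per 12 O = 0.65892 × 4.55581 = 3.002.

3.002 Si apfu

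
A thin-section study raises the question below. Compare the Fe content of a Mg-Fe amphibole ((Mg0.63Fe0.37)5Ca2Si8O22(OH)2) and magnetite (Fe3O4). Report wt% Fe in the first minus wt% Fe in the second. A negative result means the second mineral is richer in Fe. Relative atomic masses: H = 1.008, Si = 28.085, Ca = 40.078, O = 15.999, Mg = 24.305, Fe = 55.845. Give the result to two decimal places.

Fe in (Mg0.63Fe0.37)5Ca2Si8O22(OH)2: molar mass 870.702 g/mol; 1.85×55.845 = 103.313 g → 11.87 wt%.
Fe in Fe3O4: molar mass 231.531 g/mol; 3×55.845 = 167.535 g → 72.36 wt%.
Difference = 11.87 − 72.36 = -60.49 percentage points.

-60.49 percentage points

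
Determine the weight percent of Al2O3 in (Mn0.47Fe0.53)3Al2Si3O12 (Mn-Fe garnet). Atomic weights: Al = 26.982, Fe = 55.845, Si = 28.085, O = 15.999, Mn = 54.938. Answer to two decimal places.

20.54 wt%

M((Mn0.47Fe0.53)3Al2Si3O12) = 496.463 g/mol; M(Al2O3) = 101.961 g/mol.
Moles Al2O3 per formula unit = 2 Al ÷ 2 = 1.0000.
Al2O3 fraction = (1.0000 × 101.961) / 496.463 = 101.961/496.463 = 0.2054.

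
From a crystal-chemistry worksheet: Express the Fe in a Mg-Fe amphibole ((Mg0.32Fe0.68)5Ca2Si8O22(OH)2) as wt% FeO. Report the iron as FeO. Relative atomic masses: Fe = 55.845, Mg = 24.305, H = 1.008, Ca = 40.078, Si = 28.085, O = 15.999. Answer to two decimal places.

M((Mg0.32Fe0.68)5Ca2Si8O22(OH)2) = 919.589 g/mol; M(FeO) = 71.844 g/mol.
Moles FeO per formula unit = 3.40 Fe ÷ 1 = 3.4000.
FeO fraction = (3.4000 × 71.844) / 919.589 = 244.270/919.589 = 0.2656.

26.56 wt%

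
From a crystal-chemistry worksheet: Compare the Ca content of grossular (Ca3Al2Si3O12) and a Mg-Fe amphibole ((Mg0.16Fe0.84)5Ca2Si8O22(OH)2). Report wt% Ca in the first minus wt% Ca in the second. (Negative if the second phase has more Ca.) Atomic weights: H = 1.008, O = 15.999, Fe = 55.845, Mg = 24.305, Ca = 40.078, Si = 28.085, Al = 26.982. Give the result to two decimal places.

18.21 percentage points

Ca in Ca3Al2Si3O12: molar mass 450.441 g/mol; 3×40.078 = 120.234 g → 26.69 wt%.
Ca in (Mg0.16Fe0.84)5Ca2Si8O22(OH)2: molar mass 944.821 g/mol; 2×40.078 = 80.156 g → 8.48 wt%.
Difference = 26.69 − 8.48 = 18.21 percentage points.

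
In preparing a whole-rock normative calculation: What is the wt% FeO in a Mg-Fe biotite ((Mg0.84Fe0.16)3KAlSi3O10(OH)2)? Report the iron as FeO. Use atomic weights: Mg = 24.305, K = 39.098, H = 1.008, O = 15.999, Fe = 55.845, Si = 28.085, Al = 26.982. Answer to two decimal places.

M((Mg0.84Fe0.16)3KAlSi3O10(OH)2) = 432.393 g/mol; M(FeO) = 71.844 g/mol.
Moles FeO per formula unit = 0.48 Fe ÷ 1 = 0.4800.
FeO fraction = (0.4800 × 71.844) / 432.393 = 34.485/432.393 = 0.0798.

7.98 wt%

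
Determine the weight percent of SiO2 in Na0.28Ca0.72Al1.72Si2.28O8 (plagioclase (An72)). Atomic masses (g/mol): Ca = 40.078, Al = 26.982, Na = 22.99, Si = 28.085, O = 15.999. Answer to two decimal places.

50.05 wt%

Formula mass = 273.728 g/mol.
2.28 Si → 2.2800 mol SiO2 per formula unit; M(SiO2) = 60.083, so SiO2 mass = 136.989 g.
136.989/273.728 × 100 = 50.05 wt%.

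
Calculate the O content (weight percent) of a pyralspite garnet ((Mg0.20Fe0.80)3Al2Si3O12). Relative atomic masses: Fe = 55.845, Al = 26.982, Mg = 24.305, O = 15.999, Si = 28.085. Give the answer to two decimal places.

40.10 weight percent

Formula mass = 0.60×24.305 + 2.40×55.845 + 2×26.982 + 3×28.085 + 12×15.999 = 478.818 g/mol, of which 191.988 g is O.
So O makes up 191.988/478.818 = 0.4010 of the mass, i.e. 40.10%.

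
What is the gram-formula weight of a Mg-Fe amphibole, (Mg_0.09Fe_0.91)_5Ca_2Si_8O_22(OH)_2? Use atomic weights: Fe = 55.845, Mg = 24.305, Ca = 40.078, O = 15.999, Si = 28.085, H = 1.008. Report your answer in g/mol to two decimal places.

955.86 g/mol

The formula mass is the sum 0.45*24.305 + 4.55*55.845 + 2*40.078 + 8*28.085 + 24*15.999 + 2*1.008.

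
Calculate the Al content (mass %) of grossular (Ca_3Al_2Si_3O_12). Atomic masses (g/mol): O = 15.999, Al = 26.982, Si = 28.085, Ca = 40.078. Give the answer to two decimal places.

Formula mass = 3·40.078 + 2·26.982 + 3·28.085 + 12·15.999 = 450.441 g/mol, of which 53.964 g is Al.
So Al makes up 53.964/450.441 = 0.1198 of the mass, i.e. 11.98%.

11.98 mass %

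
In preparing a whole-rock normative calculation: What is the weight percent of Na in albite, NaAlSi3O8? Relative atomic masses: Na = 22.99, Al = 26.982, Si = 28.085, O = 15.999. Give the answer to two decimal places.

8.77 wt%

Formula mass = 1*22.99 + 1*26.982 + 3*28.085 + 8*15.999 = 262.219 g/mol, of which 22.990 g is Na.
So Na makes up 22.990/262.219 = 0.0877 of the mass, i.e. 8.77%.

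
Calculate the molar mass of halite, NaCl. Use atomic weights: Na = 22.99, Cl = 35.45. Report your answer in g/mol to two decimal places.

58.44 g/mol

Na: 1 × 22.99 = 22.9900
Cl: 1 × 35.45 = 35.4500
Summing the contributions gives the formula mass.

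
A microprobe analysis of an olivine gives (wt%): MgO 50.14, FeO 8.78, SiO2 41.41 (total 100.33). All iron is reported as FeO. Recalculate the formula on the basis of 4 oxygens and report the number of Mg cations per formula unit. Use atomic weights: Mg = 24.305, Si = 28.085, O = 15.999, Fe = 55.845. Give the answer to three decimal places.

1.813 Mg apfu

50.14 wt% MgO ÷ 40.304 g/mol = 1.24405 mol, giving 1.24405 Mg and 1.24405 O.
8.78 wt% FeO ÷ 71.844 g/mol = 0.12221 mol, giving 0.12221 Fe and 0.12221 O.
41.41 wt% SiO2 ÷ 60.083 g/mol = 0.68921 mol, giving 0.68921 Si and 1.37842 O.
Oxygen sums to 2.74468; scaling by 4/2.74468 = 1.45736 puts the formula on 4 O.
Mg: 1.24405 × 1.45736 = 1.813 atoms per formula unit.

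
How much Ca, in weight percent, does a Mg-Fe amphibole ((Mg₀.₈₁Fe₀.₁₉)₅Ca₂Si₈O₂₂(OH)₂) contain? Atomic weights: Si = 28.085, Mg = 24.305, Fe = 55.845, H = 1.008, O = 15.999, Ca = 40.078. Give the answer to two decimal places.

9.52 weight percent

M((Mg₀.₈₁Fe₀.₁₉)₅Ca₂Si₈O₂₂(OH)₂) = 842.316 g/mol.
Ca contributes 2 × 40.078 = 80.156 g per mole.
80.156/842.316 = 0.0952 → 9.52%.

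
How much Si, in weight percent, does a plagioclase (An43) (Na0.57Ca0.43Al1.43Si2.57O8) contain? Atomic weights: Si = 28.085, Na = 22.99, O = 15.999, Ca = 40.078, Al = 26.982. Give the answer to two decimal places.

Molar mass of Na0.57Ca0.43Al1.43Si2.57O8: 0.57×22.99 + 0.43×40.078 + 1.43×26.982 + 2.57×28.085 + 8×15.999 = 269.093 g/mol.
Mass of Si per formula unit: 2.57 × 28.085 = 72.178 g.
Weight fraction Si = 72.178 / 269.093 = 0.2682.

26.82 weight percent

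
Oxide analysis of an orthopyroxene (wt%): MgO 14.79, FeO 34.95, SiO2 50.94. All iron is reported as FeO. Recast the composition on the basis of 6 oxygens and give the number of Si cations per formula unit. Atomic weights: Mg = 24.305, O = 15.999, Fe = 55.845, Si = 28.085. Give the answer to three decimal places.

MgO: 14.79/40.304 = 0.36696 mol → 0.36696 mol Mg, 0.36696 mol O.
FeO: 34.95/71.844 = 0.48647 mol → 0.48647 mol Fe, 0.48647 mol O.
SiO2: 50.94/60.083 = 0.84783 mol → 0.84783 mol Si, 1.69566 mol O.
Total oxygen = 2.54909 mol. Normalization factor = 6/2.54909 = 2.35378.
Si per 6 O = 0.84783 × 2.35378 = 1.996.

1.996 Si apfu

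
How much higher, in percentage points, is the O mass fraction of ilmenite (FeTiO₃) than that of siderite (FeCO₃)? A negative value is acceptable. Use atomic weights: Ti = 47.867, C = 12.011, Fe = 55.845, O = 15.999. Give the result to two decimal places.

First mineral: 47.997 g O in 151.709 g formula = 31.64 wt% O.
Second mineral: 47.997 g O in 115.853 g formula = 41.43 wt% O.
31.64% − 41.43% gives a difference of -9.79 percentage points.

-9.79 percentage points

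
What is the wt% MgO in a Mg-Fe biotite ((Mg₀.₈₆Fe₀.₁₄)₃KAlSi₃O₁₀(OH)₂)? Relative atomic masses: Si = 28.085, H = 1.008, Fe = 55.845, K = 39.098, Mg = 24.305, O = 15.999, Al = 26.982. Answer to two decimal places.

24.15 wt%

Formula mass = 430.501 g/mol.
2.58 Mg → 2.5800 mol MgO per formula unit; M(MgO) = 40.304, so MgO mass = 103.984 g.
103.984/430.501 × 100 = 24.15 wt%.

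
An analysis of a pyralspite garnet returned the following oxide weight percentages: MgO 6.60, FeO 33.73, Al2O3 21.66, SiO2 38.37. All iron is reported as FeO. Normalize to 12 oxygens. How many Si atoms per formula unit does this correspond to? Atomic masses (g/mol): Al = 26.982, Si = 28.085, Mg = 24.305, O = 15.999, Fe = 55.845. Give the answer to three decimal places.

6.60 wt% MgO ÷ 40.304 g/mol = 0.16376 mol, giving 0.16376 Mg and 0.16376 O.
33.73 wt% FeO ÷ 71.844 g/mol = 0.46949 mol, giving 0.46949 Fe and 0.46949 O.
21.66 wt% Al2O3 ÷ 101.961 g/mol = 0.21243 mol, giving 0.42486 Al and 0.63729 O.
38.37 wt% SiO2 ÷ 60.083 g/mol = 0.63862 mol, giving 0.63862 Si and 1.27724 O.
Oxygen sums to 2.54778; scaling by 12/2.54778 = 4.70998 puts the formula on 12 O.
Si: 0.63862 × 4.70998 = 3.008 atoms per formula unit.

3.008 Si apfu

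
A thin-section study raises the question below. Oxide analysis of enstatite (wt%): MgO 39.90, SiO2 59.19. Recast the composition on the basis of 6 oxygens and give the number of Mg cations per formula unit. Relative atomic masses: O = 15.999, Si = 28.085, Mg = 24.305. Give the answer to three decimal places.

MgO: 39.90/40.304 = 0.98998 mol → 0.98998 mol Mg, 0.98998 mol O.
SiO2: 59.19/60.083 = 0.98514 mol → 0.98514 mol Si, 1.97028 mol O.
Total oxygen = 2.96026 mol. Normalization factor = 6/2.96026 = 2.02685.
Mg per 6 O = 0.98998 × 2.02685 = 2.007.

2.007 Mg apfu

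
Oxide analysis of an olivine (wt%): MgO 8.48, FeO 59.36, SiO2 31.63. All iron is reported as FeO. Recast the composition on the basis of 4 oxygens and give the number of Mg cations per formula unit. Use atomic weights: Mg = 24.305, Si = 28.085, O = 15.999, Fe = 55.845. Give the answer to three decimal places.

0.403 Mg apfu

MgO: 8.48/40.304 = 0.21040 mol → 0.21040 mol Mg, 0.21040 mol O.
FeO: 59.36/71.844 = 0.82623 mol → 0.82623 mol Fe, 0.82623 mol O.
SiO2: 31.63/60.083 = 0.52644 mol → 0.52644 mol Si, 1.05288 mol O.
Total oxygen = 2.08951 mol. Normalization factor = 4/2.08951 = 1.91432.
Mg per 4 O = 0.21040 × 1.91432 = 0.403.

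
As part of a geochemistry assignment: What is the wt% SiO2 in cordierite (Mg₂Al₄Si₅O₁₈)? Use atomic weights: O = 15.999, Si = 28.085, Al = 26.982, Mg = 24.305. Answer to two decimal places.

51.36 wt%

Formula mass = 584.945 g/mol.
5 Si → 5.0000 mol SiO2 per formula unit; M(SiO2) = 60.083, so SiO2 mass = 300.415 g.
300.415/584.945 × 100 = 51.36 wt%.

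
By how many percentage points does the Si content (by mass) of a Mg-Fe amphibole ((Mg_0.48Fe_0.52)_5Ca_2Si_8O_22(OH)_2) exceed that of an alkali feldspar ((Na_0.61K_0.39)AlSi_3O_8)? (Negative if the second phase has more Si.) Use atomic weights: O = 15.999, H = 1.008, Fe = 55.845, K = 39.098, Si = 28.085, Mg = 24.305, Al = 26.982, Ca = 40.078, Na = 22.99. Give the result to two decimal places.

Si in (Mg_0.48Fe_0.52)_5Ca_2Si_8O_22(OH)_2: molar mass 894.357 g/mol; 8×28.085 = 224.680 g → 25.12 wt%.
Si in (Na_0.61K_0.39)AlSi_3O_8: molar mass 268.501 g/mol; 3×28.085 = 84.255 g → 31.38 wt%.
Difference = 25.12 − 31.38 = -6.26 percentage points.

-6.26 percentage points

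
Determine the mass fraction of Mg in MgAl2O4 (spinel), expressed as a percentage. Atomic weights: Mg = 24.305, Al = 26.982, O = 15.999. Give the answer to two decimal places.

17.08 wt%

M(MgAl2O4) = 142.265 g/mol.
Mg contributes 1 × 24.305 = 24.305 g per mole.
24.305/142.265 = 0.1708 → 17.08%.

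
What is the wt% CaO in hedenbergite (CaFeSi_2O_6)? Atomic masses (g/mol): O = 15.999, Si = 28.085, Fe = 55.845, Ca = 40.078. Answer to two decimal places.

Formula mass = 248.087 g/mol.
1 Ca → 1.0000 mol CaO per formula unit; M(CaO) = 56.077, so CaO mass = 56.077 g.
56.077/248.087 × 100 = 22.60 wt%.

22.60 wt%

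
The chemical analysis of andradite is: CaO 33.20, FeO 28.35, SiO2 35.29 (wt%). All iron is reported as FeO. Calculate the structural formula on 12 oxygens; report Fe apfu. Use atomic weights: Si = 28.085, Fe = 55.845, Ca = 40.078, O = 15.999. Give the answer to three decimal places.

2.191 Fe apfu

CaO: 33.20/56.077 = 0.59204 mol → 0.59204 mol Ca, 0.59204 mol O.
FeO: 28.35/71.844 = 0.39460 mol → 0.39460 mol Fe, 0.39460 mol O.
SiO2: 35.29/60.083 = 0.58735 mol → 0.58735 mol Si, 1.17470 mol O.
Total oxygen = 2.16134 mol. Normalization factor = 12/2.16134 = 5.55211.
Fe per 12 O = 0.39460 × 5.55211 = 2.191.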